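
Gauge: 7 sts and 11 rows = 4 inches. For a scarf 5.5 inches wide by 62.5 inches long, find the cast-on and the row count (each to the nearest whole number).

Cast on 10 stitches and work 172 rows.

Stitch gauge = 7/4 = 1.75 sts/in; 5.5 × 1.75 = 9.62 → 10 sts.
Row gauge = 11/4 = 2.75 rows/in; 62.5 × 2.75 = 171.88 → 172 rows.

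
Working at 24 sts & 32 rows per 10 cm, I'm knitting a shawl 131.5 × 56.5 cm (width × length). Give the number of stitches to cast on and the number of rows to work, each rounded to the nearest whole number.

Cast on 316 stitches and work 181 rows.

Stitch gauge = 24/10 = 2.4 sts/cm; 131.5 × 2.4 = 315.60 → 316 sts.
Row gauge = 32/10 = 3.2 rows/cm; 56.5 × 3.2 = 180.80 → 181 rows.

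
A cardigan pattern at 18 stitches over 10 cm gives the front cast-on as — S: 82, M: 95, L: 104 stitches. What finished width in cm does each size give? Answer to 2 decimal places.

18/10 = 1.8 sts per cm.
S: 82 / 1.8 = 45.556 → 45.56 cm.
M: 95 / 1.8 = 52.778 → 52.78 cm.
L: 104 / 1.8 = 57.778 → 57.78 cm.

S 45.56 cm; M 52.78 cm; L 57.78 cm.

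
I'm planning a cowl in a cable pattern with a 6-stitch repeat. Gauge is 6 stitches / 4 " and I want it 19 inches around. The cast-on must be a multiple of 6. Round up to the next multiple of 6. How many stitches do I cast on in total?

6 / 4 = 1.5 sts per inch.
19 × 1.5 = 28.50 sts.
Next multiple of 6: 30.

Cast on 30 stitches.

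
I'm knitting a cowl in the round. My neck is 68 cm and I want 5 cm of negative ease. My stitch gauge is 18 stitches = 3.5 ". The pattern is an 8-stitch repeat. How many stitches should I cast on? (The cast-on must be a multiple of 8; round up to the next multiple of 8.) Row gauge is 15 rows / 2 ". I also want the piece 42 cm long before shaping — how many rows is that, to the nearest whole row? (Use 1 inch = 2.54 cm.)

Finished = 68 − 5 = 63 cm.
63 cm × 1/2.54 = 24.80 inches.
18/3.5 = 5.143 sts per in; 24.80 × 5.143 = 127.56 sts.
Next multiple of 8 → 128.
42 cm = 16.54 inches; × 7.5 = 124.02 → 124 rows.

Cast on 128 stitches; work 124 rows.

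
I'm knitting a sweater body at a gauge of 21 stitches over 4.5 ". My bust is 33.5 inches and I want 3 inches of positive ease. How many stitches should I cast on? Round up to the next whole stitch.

Cast on 171 stitches.

Finished = 33.5 + 3 = 36.5 in.
21 / 4.5 = 4.667 sts per inch.
36.50 × 4.667 = 170.33 sts.
→ 171 sts.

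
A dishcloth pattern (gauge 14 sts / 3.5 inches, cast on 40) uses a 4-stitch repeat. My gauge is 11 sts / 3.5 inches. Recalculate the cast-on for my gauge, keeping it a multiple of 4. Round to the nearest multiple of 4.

40 × 11 / 14 = 31.43.
Nearest multiple of 4: 32.

CO 32 sts.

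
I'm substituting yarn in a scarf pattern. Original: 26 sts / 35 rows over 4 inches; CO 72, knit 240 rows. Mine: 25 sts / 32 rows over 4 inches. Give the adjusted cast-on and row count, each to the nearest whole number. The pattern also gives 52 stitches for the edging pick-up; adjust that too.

Stitches: 72 × 25/26 = 69.23 → 69.
Rows: 240 × 32/35 = 219.43 → 219.
edging pick-up: 52 × 25/26 = 50.00 → 50.

Cast on 69 stitches; work 219 rows; edging pick-up 50 stitches.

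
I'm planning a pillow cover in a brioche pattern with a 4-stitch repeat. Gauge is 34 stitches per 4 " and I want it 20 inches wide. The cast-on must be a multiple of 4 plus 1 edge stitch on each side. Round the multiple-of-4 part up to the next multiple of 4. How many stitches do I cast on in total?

34 / 4 = 8.5 sts per inch.
20 × 8.5 = 170.00 sts.
Less 2 edge sts → 168.00 for the repeat.
Next multiple of 4: 168.
Add back 2 edge sts → 170.

CO 170 sts.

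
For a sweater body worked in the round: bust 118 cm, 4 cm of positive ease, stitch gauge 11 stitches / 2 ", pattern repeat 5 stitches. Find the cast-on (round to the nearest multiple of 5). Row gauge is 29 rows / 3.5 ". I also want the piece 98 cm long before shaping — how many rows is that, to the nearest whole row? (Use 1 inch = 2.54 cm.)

Cast on 265 stitches; work 320 rows.

Finished = 118 + 4 = 122 cm.
122 cm × 1/2.54 = 48.03 inches.
11/2 = 5.5 sts per in; 48.03 × 5.5 = 264.17 sts.
Nearest multiple of 5 → 265.
98 cm = 38.58 inches; × 8.286 = 319.69 → 320 rows.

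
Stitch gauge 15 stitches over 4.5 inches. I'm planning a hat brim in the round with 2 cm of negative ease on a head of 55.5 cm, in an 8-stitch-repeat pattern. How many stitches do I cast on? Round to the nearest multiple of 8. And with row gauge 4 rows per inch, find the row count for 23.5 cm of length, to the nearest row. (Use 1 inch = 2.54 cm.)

Cast on 72 stitches; work 37 rows.

Finished = 55.5 − 2 = 53.5 cm.
53.5 cm × 1/2.54 = 21.06 inches.
15/4.5 = 3.333 sts per in; 21.06 × 3.333 = 70.21 sts.
Nearest multiple of 8 → 72.
23.5 cm = 9.25 inches; × 4 = 37.01 → 37 rows.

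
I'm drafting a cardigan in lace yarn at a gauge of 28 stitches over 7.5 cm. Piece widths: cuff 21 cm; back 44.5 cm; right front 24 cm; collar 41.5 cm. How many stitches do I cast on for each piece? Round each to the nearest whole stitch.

cuff 78; back 166; right front 90; collar 155.

Rate = 28/7.5 = 3.733 sts per cm.
cuff: 21 × 3.733 = 78.40 → 78.
back: 44.5 × 3.733 = 166.13 → 166.
right front: 24 × 3.733 = 89.60 → 90.
collar: 41.5 × 3.733 = 154.93 → 155.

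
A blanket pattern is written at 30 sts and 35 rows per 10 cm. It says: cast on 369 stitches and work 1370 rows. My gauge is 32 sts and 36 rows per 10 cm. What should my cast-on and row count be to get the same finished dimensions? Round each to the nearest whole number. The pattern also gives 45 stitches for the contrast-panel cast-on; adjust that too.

Cast on 394 stitches; work 1409 rows; contrast-panel cast-on 48 stitches.

Stitches: 369 × 32/30 = 393.60 → 394.
Rows: 1370 × 36/35 = 1409.14 → 1409.
contrast-panel cast-on: 45 × 32/30 = 48.00 → 48.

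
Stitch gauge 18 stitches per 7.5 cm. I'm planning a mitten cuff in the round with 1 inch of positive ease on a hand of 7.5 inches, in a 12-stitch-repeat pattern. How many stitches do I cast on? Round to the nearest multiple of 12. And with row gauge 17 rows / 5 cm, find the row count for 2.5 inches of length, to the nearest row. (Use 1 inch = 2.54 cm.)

Finished = 7.5 + 1 = 8.5 inches.
8.5 inches × 2.54 = 21.59 cm.
18/7.5 = 2.4 sts per cm; 21.59 × 2.4 = 51.82 sts.
Nearest multiple of 12 → 48.
2.5 inches = 6.35 cm; × 3.4 = 21.59 → 22 rows.

Cast on 48 stitches; work 22 rows.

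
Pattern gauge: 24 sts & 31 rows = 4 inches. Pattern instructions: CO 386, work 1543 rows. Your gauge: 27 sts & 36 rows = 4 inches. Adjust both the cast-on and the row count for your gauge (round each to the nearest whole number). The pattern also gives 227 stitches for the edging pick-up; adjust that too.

Cast on 434 stitches; work 1792 rows; edging pick-up 255 stitches.

Stitches: 386 × 27/24 = 434.25 → 434.
Rows: 1543 × 36/31 = 1791.87 → 1792.
edging pick-up: 227 × 27/24 = 255.38 → 255.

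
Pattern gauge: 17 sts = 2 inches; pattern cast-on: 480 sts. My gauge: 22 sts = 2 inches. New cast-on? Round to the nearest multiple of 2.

622 stitches.

Scale factor = 22 / 17 = 1.294.
480 × 22 / 17 = 621.18 sts.
→ 622 sts.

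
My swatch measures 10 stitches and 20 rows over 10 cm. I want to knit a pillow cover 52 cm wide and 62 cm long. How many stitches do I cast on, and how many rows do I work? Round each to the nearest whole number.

Cast on 52 stitches and work 124 rows.

Stitch gauge = 10/10 = 1 sts/cm; 52 × 1 = 52.00 → 52 sts.
Row gauge = 20/10 = 2 rows/cm; 62 × 2 = 124.00 → 124 rows.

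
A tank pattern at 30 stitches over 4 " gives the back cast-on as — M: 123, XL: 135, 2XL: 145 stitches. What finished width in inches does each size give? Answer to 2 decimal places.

30/4 = 7.5 sts per in.
M: 123 / 7.5 = 16.400 → 16.40 in.
XL: 135 / 7.5 = 18.000 → 18.00 in.
2XL: 145 / 7.5 = 19.333 → 19.33 in.

M 16.40 inches; XL 18.00 inches; 2XL 19.33 inches.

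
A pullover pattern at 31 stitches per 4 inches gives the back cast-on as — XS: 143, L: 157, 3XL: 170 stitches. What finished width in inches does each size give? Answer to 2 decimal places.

XS 18.45 inches; L 20.26 inches; 3XL 21.94 inches.

31/4 = 7.75 sts per in.
XS: 143 / 7.75 = 18.452 → 18.45 in.
L: 157 / 7.75 = 20.258 → 20.26 in.
3XL: 170 / 7.75 = 21.935 → 21.94 in.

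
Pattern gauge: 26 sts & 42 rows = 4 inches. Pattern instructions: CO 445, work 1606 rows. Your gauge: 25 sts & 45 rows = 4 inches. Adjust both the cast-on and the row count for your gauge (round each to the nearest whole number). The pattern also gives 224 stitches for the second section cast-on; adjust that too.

Stitches: 445 × 25/26 = 427.88 → 428.
Rows: 1606 × 45/42 = 1720.71 → 1721.
second section cast-on: 224 × 25/26 = 215.38 → 215.

Cast on 428 stitches; work 1721 rows; second section cast-on 215 stitches.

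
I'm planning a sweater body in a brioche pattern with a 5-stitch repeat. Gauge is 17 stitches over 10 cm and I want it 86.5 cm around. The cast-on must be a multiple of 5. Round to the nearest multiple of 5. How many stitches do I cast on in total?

17 / 10 = 1.7 sts per cm.
86.5 × 1.7 = 147.05 sts.
Nearest multiple of 5: 145.

Cast on 145 stitches.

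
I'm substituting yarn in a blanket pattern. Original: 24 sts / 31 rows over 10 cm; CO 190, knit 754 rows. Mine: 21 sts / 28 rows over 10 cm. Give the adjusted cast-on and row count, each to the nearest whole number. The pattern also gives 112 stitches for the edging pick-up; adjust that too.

Stitches: 190 × 21/24 = 166.25 → 166.
Rows: 754 × 28/31 = 681.03 → 681.
edging pick-up: 112 × 21/24 = 98.00 → 98.

Cast on 166 stitches; work 681 rows; edging pick-up 98 stitches.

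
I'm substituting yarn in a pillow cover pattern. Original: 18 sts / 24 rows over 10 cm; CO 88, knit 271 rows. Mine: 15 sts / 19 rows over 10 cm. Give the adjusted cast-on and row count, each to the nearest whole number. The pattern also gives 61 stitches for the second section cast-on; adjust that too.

Stitches: 88 × 15/18 = 73.33 → 73.
Rows: 271 × 19/24 = 214.54 → 215.
second section cast-on: 61 × 15/18 = 50.83 → 51.

Cast on 73 stitches; work 215 rows; second section cast-on 51 stitches.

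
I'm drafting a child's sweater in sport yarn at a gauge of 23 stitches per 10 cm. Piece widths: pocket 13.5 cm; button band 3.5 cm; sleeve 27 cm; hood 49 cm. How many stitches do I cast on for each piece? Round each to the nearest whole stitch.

Rate = 23/10 = 2.3 sts per cm.
pocket: 13.5 × 2.3 = 31.05 → 31.
button band: 3.5 × 2.3 = 8.05 → 8.
sleeve: 27 × 2.3 = 62.10 → 62.
hood: 49 × 2.3 = 112.70 → 113.

pocket 31; button band 8; sleeve 62; hood 113.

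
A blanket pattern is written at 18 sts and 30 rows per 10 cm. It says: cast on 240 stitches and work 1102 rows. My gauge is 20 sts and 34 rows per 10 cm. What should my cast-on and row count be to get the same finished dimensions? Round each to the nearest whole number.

Cast on 267 stitches; work 1249 rows.

Stitches: 240 × 20/18 = 266.67 → 267.
Rows: 1102 × 34/30 = 1248.93 → 1249.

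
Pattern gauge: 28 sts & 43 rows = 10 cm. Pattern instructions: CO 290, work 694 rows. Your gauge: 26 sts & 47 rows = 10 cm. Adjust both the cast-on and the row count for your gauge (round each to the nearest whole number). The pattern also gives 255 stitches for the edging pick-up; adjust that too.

Stitches: 290 × 26/28 = 269.29 → 269.
Rows: 694 × 47/43 = 758.56 → 759.
edging pick-up: 255 × 26/28 = 236.79 → 237.

Cast on 269 stitches; work 759 rows; edging pick-up 237 stitches.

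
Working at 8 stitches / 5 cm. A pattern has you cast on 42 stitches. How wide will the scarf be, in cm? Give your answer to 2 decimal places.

8 stitches / 5 cm = 1.6 stitches per cm.
42 / 1.6 = 26.250 cm.

26.25 cm.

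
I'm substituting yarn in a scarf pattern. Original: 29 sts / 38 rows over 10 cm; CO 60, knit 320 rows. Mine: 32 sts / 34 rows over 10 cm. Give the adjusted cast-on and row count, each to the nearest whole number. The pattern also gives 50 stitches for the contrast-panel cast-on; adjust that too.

Stitches: 60 × 32/29 = 66.21 → 66.
Rows: 320 × 34/38 = 286.32 → 286.
contrast-panel cast-on: 50 × 32/29 = 55.17 → 55.

Cast on 66 stitches; work 286 rows; contrast-panel cast-on 55 stitches.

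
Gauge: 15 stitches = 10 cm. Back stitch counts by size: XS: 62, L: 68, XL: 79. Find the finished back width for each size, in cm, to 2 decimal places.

XS 41.33 cm; L 45.33 cm; XL 52.67 cm.

15/10 = 1.5 sts per cm.
XS: 62 / 1.5 = 41.333 → 41.33 cm.
L: 68 / 1.5 = 45.333 → 45.33 cm.
XL: 79 / 1.5 = 52.667 → 52.67 cm.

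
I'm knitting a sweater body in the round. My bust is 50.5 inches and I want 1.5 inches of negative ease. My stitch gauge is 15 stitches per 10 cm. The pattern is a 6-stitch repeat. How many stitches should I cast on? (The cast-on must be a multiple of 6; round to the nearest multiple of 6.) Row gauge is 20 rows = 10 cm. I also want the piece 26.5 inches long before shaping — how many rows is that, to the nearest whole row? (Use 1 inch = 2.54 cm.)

Finished = 50.5 − 1.5 = 49 inches.
49 inches × 2.54 = 124.46 cm.
15/10 = 1.5 sts per cm; 124.46 × 1.5 = 186.69 sts.
Nearest multiple of 6 → 186.
26.5 inches = 67.31 cm; × 2 = 134.62 → 135 rows.

Cast on 186 stitches; work 135 rows.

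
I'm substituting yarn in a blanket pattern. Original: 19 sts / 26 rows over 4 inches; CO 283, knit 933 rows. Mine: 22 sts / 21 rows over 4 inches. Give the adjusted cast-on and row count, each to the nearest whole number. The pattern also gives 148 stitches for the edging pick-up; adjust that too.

Stitches: 283 × 22/19 = 327.68 → 328.
Rows: 933 × 21/26 = 753.58 → 754.
edging pick-up: 148 × 22/19 = 171.37 → 171.

Cast on 328 stitches; work 754 rows; edging pick-up 171 stitches.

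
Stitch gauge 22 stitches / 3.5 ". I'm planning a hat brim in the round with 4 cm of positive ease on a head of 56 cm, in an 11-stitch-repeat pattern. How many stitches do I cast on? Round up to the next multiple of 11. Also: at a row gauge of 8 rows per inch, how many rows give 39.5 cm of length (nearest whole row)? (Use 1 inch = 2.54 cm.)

Finished = 56 + 4 = 60 cm.
60 cm × 1/2.54 = 23.62 inches.
22/3.5 = 6.286 sts per in; 23.62 × 6.286 = 148.48 sts.
Next multiple of 11 → 154.
39.5 cm = 15.55 inches; × 8 = 124.41 → 124 rows.

Cast on 154 stitches; work 124 rows.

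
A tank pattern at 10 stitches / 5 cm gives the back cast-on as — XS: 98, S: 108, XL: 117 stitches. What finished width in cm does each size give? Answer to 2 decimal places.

XS 49.00 cm; S 54.00 cm; XL 58.50 cm.

10/5 = 2 sts per cm.
XS: 98 / 2 = 49.000 → 49.00 cm.
S: 108 / 2 = 54.000 → 54.00 cm.
XL: 117 / 2 = 58.500 → 58.50 cm.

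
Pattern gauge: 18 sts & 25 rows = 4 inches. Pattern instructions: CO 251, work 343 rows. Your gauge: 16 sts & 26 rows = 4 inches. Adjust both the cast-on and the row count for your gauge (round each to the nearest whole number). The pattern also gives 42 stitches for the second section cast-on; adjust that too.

Stitches: 251 × 16/18 = 223.11 → 223.
Rows: 343 × 26/25 = 356.72 → 357.
second section cast-on: 42 × 16/18 = 37.33 → 37.

Cast on 223 stitches; work 357 rows; second section cast-on 37 stitches.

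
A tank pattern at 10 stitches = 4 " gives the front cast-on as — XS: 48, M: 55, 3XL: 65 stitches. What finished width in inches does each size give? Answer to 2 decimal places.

10/4 = 2.5 sts per in.
XS: 48 / 2.5 = 19.200 → 19.20 in.
M: 55 / 2.5 = 22.000 → 22.00 in.
3XL: 65 / 2.5 = 26.000 → 26.00 in.

XS 19.20 inches; M 22.00 inches; 3XL 26.00 inches.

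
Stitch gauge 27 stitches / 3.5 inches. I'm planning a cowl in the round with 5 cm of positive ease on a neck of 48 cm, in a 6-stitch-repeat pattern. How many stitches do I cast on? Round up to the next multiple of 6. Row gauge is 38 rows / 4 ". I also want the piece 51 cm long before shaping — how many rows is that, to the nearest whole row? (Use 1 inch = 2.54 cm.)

Finished = 48 + 5 = 53 cm.
53 cm × 1/2.54 = 20.87 inches.
27/3.5 = 7.714 sts per in; 20.87 × 7.714 = 160.97 sts.
Next multiple of 6 → 162.
51 cm = 20.08 inches; × 9.5 = 190.75 → 191 rows.

Cast on 162 stitches; work 191 rows.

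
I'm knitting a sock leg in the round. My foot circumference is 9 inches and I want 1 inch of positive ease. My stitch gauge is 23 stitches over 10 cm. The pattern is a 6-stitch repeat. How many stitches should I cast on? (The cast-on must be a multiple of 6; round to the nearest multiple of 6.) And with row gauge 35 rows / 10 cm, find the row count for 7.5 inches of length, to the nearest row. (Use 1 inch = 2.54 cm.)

Cast on 60 stitches; work 67 rows.

Finished = 9 + 1 = 10 inches.
10 inches × 2.54 = 25.40 cm.
23/10 = 2.3 sts per cm; 25.40 × 2.3 = 58.42 sts.
Nearest multiple of 6 → 60.
7.5 inches = 19.05 cm; × 3.5 = 66.67 → 67 rows.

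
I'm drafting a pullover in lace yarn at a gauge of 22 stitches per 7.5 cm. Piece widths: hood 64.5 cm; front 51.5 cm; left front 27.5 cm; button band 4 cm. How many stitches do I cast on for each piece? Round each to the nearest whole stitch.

hood 189; front 151; left front 81; button band 12.

Rate = 22/7.5 = 2.933 sts per cm.
hood: 64.5 × 2.933 = 189.20 → 189.
front: 51.5 × 2.933 = 151.07 → 151.
left front: 27.5 × 2.933 = 80.67 → 81.
button band: 4 × 2.933 = 11.73 → 12.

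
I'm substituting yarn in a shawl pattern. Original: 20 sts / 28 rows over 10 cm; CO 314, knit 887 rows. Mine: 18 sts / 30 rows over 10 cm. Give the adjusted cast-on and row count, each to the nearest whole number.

Stitches: 314 × 18/20 = 282.60 → 283.
Rows: 887 × 30/28 = 950.36 → 950.

Cast on 283 stitches; work 950 rows.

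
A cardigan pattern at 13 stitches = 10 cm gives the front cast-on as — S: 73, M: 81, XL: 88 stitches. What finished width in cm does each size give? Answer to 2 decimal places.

13/10 = 1.3 sts per cm.
S: 73 / 1.3 = 56.154 → 56.15 cm.
M: 81 / 1.3 = 62.308 → 62.31 cm.
XL: 88 / 1.3 = 67.692 → 67.69 cm.

S 56.15 cm; M 62.31 cm; XL 67.69 cm.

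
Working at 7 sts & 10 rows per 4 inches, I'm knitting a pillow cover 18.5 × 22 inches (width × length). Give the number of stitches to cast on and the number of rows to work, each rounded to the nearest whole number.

Cast on 32 stitches and work 55 rows.

Stitch gauge = 7/4 = 1.75 sts/in; 18.5 × 1.75 = 32.38 → 32 sts.
Row gauge = 10/4 = 2.5 rows/in; 22 × 2.5 = 55.00 → 55 rows.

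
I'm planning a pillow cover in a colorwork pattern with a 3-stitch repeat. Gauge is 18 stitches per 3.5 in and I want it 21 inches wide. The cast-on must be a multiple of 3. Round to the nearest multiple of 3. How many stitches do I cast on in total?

18 / 3.5 = 5.143 sts per inch.
21 × 5.143 = 108.00 sts.
Nearest multiple of 3: 108.

CO 108 sts.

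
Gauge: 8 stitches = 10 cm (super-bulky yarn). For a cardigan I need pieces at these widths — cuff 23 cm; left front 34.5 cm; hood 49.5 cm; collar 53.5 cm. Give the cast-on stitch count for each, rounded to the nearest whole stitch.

Rate = 8/10 = 0.8 sts per cm.
cuff: 23 × 0.8 = 18.40 → 18.
left front: 34.5 × 0.8 = 27.60 → 28.
hood: 49.5 × 0.8 = 39.60 → 40.
collar: 53.5 × 0.8 = 42.80 → 43.

cuff 18; left front 28; hood 40; collar 43.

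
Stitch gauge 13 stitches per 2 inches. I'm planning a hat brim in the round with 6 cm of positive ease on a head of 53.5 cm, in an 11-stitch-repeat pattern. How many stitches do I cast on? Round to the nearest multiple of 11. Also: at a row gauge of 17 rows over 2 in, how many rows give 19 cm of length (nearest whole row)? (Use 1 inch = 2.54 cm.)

Cast on 154 stitches; work 64 rows.

Finished = 53.5 + 6 = 59.5 cm.
59.5 cm × 1/2.54 = 23.43 inches.
13/2 = 6.5 sts per in; 23.43 × 6.5 = 152.26 sts.
Nearest multiple of 11 → 154.
19 cm = 7.48 inches; × 8.5 = 63.58 → 64 rows.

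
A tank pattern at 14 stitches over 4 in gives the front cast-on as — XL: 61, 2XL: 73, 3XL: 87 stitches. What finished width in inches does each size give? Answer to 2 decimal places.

14/4 = 3.5 sts per in.
XL: 61 / 3.5 = 17.429 → 17.43 in.
2XL: 73 / 3.5 = 20.857 → 20.86 in.
3XL: 87 / 3.5 = 24.857 → 24.86 in.

XL 17.43 inches; 2XL 20.86 inches; 3XL 24.86 inches.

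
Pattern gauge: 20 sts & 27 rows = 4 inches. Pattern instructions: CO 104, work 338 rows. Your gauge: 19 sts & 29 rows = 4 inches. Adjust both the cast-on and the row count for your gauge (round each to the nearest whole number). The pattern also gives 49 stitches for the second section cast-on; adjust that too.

Stitches: 104 × 19/20 = 98.80 → 99.
Rows: 338 × 29/27 = 363.04 → 363.
second section cast-on: 49 × 19/20 = 46.55 → 47.

Cast on 99 stitches; work 363 rows; second section cast-on 47 stitches.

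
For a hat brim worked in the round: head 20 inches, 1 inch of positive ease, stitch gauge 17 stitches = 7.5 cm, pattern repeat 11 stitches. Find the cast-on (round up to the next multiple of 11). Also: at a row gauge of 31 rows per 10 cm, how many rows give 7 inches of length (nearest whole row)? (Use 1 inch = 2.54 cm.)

Cast on 121 stitches; work 55 rows.

Finished = 20 + 1 = 21 inches.
21 inches × 2.54 = 53.34 cm.
17/7.5 = 2.267 sts per cm; 53.34 × 2.267 = 120.90 sts.
Next multiple of 11 → 121.
7 inches = 17.78 cm; × 3.1 = 55.12 → 55 rows.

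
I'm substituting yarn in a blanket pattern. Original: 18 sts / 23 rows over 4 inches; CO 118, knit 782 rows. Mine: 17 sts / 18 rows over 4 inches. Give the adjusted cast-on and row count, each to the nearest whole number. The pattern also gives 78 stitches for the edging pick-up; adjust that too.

Stitches: 118 × 17/18 = 111.44 → 111.
Rows: 782 × 18/23 = 612.00 → 612.
edging pick-up: 78 × 17/18 = 73.67 → 74.

Cast on 111 stitches; work 612 rows; edging pick-up 74 stitches.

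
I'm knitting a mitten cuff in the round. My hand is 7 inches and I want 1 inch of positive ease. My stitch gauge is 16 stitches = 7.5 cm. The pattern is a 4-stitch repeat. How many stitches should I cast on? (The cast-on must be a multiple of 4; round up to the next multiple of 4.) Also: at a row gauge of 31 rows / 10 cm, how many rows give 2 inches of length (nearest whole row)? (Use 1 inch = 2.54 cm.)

Cast on 44 stitches; work 16 rows.

Finished = 7 + 1 = 8 inches.
8 inches × 2.54 = 20.32 cm.
16/7.5 = 2.133 sts per cm; 20.32 × 2.133 = 43.35 sts.
Next multiple of 4 → 44.
2 inches = 5.08 cm; × 3.1 = 15.75 → 16 rows.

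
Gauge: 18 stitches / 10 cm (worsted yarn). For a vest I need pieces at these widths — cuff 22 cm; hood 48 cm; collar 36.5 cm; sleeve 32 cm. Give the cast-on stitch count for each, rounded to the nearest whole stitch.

cuff 40; hood 86; collar 66; sleeve 58.

Rate = 18/10 = 1.8 sts per cm.
cuff: 22 × 1.8 = 39.60 → 40.
hood: 48 × 1.8 = 86.40 → 86.
collar: 36.5 × 1.8 = 65.70 → 66.
sleeve: 32 × 1.8 = 57.60 → 58.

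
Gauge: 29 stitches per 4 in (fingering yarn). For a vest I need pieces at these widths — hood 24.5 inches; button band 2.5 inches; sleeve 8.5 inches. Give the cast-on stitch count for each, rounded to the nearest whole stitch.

Rate = 29/4 = 7.25 sts per in.
hood: 24.5 × 7.25 = 177.62 → 178.
button band: 2.5 × 7.25 = 18.12 → 18.
sleeve: 8.5 × 7.25 = 61.62 → 62.

hood 178; button band 18; sleeve 62.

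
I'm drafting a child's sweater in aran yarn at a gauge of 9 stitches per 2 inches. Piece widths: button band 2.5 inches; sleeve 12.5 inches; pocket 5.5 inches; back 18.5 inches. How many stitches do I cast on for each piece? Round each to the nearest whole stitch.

button band 11; sleeve 56; pocket 25; back 83.

Rate = 9/2 = 4.5 sts per in.
button band: 2.5 × 4.5 = 11.25 → 11.
sleeve: 12.5 × 4.5 = 56.25 → 56.
pocket: 5.5 × 4.5 = 24.75 → 25.
back: 18.5 × 4.5 = 83.25 → 83.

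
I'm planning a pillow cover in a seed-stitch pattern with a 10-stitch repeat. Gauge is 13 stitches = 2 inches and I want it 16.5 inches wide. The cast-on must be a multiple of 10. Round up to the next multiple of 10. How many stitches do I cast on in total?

13 / 2 = 6.5 sts per inch.
16.5 × 6.5 = 107.25 sts.
Next multiple of 10: 110.

CO 110 sts.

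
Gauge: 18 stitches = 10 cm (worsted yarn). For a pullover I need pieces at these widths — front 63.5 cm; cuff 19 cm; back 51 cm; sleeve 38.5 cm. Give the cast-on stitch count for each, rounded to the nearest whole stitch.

Rate = 18/10 = 1.8 sts per cm.
front: 63.5 × 1.8 = 114.30 → 114.
cuff: 19 × 1.8 = 34.20 → 34.
back: 51 × 1.8 = 91.80 → 92.
sleeve: 38.5 × 1.8 = 69.30 → 69.

front 114; cuff 34; back 92; sleeve 69.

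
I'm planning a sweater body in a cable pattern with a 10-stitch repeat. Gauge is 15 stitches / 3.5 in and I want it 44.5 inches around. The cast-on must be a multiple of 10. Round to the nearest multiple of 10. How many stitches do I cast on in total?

15 / 3.5 = 4.286 sts per inch.
44.5 × 4.286 = 190.71 sts.
Nearest multiple of 10: 190.

190 stitches.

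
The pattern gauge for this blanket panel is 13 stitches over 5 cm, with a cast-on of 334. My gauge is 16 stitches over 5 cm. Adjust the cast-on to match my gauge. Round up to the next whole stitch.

412 stitches.

Scale factor = 16 / 13 = 1.231.
334 × 16 / 13 = 411.08 sts.
→ 412 sts.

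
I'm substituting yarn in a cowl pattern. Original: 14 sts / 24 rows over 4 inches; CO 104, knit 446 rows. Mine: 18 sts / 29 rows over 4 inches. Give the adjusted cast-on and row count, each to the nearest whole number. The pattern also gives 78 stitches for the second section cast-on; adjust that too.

Cast on 134 stitches; work 539 rows; second section cast-on 100 stitches.

Stitches: 104 × 18/14 = 133.71 → 134.
Rows: 446 × 29/24 = 538.92 → 539.
second section cast-on: 78 × 18/14 = 100.29 → 100.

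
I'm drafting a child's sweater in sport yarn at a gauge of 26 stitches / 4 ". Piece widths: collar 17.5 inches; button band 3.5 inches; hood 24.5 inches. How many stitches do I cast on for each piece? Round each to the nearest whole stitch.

Rate = 26/4 = 6.5 sts per in.
collar: 17.5 × 6.5 = 113.75 → 114.
button band: 3.5 × 6.5 = 22.75 → 23.
hood: 24.5 × 6.5 = 159.25 → 159.

collar 114; button band 23; hood 159.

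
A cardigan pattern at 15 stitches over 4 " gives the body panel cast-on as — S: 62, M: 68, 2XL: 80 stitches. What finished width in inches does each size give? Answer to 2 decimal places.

15/4 = 3.75 sts per in.
S: 62 / 3.75 = 16.533 → 16.53 in.
M: 68 / 3.75 = 18.133 → 18.13 in.
2XL: 80 / 3.75 = 21.333 → 21.33 in.

S 16.53 inches; M 18.13 inches; 2XL 21.33 inches.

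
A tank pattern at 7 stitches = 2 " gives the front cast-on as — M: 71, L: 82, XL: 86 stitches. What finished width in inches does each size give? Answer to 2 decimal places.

7/2 = 3.5 sts per in.
M: 71 / 3.5 = 20.286 → 20.29 in.
L: 82 / 3.5 = 23.429 → 23.43 in.
XL: 86 / 3.5 = 24.571 → 24.57 in.

M 20.29 inches; L 23.43 inches; XL 24.57 inches.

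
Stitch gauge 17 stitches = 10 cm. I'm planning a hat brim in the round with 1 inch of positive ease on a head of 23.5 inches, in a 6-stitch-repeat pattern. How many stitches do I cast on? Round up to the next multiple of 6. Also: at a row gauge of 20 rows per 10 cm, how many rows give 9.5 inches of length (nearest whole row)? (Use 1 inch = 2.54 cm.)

Cast on 108 stitches; work 48 rows.

Finished = 23.5 + 1 = 24.5 inches.
24.5 inches × 2.54 = 62.23 cm.
17/10 = 1.7 sts per cm; 62.23 × 1.7 = 105.79 sts.
Next multiple of 6 → 108.
9.5 inches = 24.13 cm; × 2 = 48.26 → 48 rows.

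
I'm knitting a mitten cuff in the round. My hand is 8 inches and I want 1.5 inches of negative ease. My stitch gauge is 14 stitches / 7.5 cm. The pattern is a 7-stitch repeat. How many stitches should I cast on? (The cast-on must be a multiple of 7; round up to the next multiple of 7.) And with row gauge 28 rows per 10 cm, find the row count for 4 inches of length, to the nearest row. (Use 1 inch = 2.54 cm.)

Finished = 8 − 1.5 = 6.5 inches.
6.5 inches × 2.54 = 16.51 cm.
14/7.5 = 1.867 sts per cm; 16.51 × 1.867 = 30.82 sts.
Next multiple of 7 → 35.
4 inches = 10.16 cm; × 2.8 = 28.45 → 28 rows.

Cast on 35 stitches; work 28 rows.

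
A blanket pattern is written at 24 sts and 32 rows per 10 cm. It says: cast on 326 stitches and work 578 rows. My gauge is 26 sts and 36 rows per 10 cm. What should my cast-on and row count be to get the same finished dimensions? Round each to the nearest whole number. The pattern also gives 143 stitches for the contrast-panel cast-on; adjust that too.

Stitches: 326 × 26/24 = 353.17 → 353.
Rows: 578 × 36/32 = 650.25 → 650.
contrast-panel cast-on: 143 × 26/24 = 154.92 → 155.

Cast on 353 stitches; work 650 rows; contrast-panel cast-on 155 stitches.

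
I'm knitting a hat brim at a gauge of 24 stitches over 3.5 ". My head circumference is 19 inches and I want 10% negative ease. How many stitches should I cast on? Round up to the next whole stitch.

Cast on 118 stitches.

Finished = 19 × 0.90 = 17.10 in.
24 / 3.5 = 6.857 sts per inch.
17.10 × 6.857 = 117.26 sts.
→ 118 sts.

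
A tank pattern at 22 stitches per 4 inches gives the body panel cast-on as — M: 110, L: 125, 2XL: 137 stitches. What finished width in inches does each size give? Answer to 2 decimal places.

M 20.00 inches; L 22.73 inches; 2XL 24.91 inches.

22/4 = 5.5 sts per in.
M: 110 / 5.5 = 20.000 → 20.00 in.
L: 125 / 5.5 = 22.727 → 22.73 in.
2XL: 137 / 5.5 = 24.909 → 24.91 in.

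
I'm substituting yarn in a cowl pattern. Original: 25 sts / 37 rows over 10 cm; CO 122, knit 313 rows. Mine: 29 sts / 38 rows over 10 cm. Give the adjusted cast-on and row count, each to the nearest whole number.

Stitches: 122 × 29/25 = 141.52 → 142.
Rows: 313 × 38/37 = 321.46 → 321.

Cast on 142 stitches; work 321 rows.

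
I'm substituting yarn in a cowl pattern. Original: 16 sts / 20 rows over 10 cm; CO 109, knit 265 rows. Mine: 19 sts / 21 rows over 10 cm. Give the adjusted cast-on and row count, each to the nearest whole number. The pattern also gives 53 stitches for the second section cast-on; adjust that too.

Cast on 129 stitches; work 278 rows; second section cast-on 63 stitches.

Stitches: 109 × 19/16 = 129.44 → 129.
Rows: 265 × 21/20 = 278.25 → 278.
second section cast-on: 53 × 19/16 = 62.94 → 63.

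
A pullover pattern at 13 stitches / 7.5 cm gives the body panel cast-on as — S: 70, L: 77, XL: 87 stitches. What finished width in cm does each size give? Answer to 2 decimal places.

S 40.38 cm; L 44.42 cm; XL 50.19 cm.

13/7.5 = 1.733 sts per cm.
S: 70 / 1.733 = 40.385 → 40.38 cm.
L: 77 / 1.733 = 44.423 → 44.42 cm.
XL: 87 / 1.733 = 50.192 → 50.19 cm.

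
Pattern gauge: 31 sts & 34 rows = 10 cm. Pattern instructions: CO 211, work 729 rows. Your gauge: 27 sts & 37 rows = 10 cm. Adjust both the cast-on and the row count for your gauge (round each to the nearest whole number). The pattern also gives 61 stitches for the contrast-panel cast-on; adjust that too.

Cast on 184 stitches; work 793 rows; contrast-panel cast-on 53 stitches.

Stitches: 211 × 27/31 = 183.77 → 184.
Rows: 729 × 37/34 = 793.32 → 793.
contrast-panel cast-on: 61 × 27/31 = 53.13 → 53.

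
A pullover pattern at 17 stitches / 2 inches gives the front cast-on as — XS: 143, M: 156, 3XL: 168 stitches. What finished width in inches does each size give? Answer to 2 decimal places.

XS 16.82 inches; M 18.35 inches; 3XL 19.76 inches.

17/2 = 8.5 sts per in.
XS: 143 / 8.5 = 16.824 → 16.82 in.
M: 156 / 8.5 = 18.353 → 18.35 in.
3XL: 168 / 8.5 = 19.765 → 19.76 in.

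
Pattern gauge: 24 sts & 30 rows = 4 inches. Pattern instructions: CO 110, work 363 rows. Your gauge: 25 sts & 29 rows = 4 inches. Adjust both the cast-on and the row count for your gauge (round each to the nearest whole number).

Cast on 115 stitches; work 351 rows.

Stitches: 110 × 25/24 = 114.58 → 115.
Rows: 363 × 29/30 = 350.90 → 351.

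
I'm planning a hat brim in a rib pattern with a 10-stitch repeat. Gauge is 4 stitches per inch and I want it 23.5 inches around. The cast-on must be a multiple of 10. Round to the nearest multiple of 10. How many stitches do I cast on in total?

4 / 1 = 4 sts per inch.
23.5 × 4 = 94.00 sts.
Nearest multiple of 10: 90.

Cast on 90 stitches.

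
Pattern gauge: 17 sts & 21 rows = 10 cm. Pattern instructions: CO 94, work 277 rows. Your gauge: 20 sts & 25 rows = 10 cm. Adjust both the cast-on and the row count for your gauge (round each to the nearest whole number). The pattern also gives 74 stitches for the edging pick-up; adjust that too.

Stitches: 94 × 20/17 = 110.59 → 111.
Rows: 277 × 25/21 = 329.76 → 330.
edging pick-up: 74 × 20/17 = 87.06 → 87.

Cast on 111 stitches; work 330 rows; edging pick-up 87 stitches.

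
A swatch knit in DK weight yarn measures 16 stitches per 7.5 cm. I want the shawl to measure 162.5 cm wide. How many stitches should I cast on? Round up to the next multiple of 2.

348 stitches.

16 stitches / 7.5 cm = 2.133 stitches per cm.
162.5 × 2.133 = 346.67 stitches.
Round up multiple of 2 → 348.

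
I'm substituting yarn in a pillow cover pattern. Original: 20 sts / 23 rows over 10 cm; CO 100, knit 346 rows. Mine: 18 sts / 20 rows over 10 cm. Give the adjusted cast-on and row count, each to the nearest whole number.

Stitches: 100 × 18/20 = 90.00 → 90.
Rows: 346 × 20/23 = 300.87 → 301.

Cast on 90 stitches; work 301 rows.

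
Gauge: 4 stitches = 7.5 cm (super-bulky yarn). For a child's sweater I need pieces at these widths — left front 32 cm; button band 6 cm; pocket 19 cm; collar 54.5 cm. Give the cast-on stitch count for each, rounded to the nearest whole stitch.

Rate = 4/7.5 = 0.533 sts per cm.
left front: 32 × 0.533 = 17.07 → 17.
button band: 6 × 0.533 = 3.20 → 3.
pocket: 19 × 0.533 = 10.13 → 10.
collar: 54.5 × 0.533 = 29.07 → 29.

left front 17; button band 3; pocket 10; collar 29.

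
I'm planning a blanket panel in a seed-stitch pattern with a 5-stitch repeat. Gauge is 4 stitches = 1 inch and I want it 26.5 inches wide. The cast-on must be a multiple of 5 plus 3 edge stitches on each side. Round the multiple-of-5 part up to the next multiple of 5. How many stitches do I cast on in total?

Cast on 106 stitches.

4 / 1 = 4 sts per inch.
26.5 × 4 = 106.00 sts.
Less 6 edge sts → 100.00 for the repeat.
Next multiple of 5: 100.
Add back 6 edge sts → 106.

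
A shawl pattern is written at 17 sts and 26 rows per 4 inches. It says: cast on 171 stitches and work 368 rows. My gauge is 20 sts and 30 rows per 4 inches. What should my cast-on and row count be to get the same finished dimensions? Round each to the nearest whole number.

Cast on 201 stitches; work 425 rows.

Stitches: 171 × 20/17 = 201.18 → 201.
Rows: 368 × 30/26 = 424.62 → 425.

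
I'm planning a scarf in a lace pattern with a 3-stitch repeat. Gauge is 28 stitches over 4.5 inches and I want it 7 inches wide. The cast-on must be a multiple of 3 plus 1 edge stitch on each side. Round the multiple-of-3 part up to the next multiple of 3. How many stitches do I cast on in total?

28 / 4.5 = 6.222 sts per inch.
7 × 6.222 = 43.56 sts.
Less 2 edge sts → 41.56 for the repeat.
Next multiple of 3: 42.
Add back 2 edge sts → 44.

44 stitches.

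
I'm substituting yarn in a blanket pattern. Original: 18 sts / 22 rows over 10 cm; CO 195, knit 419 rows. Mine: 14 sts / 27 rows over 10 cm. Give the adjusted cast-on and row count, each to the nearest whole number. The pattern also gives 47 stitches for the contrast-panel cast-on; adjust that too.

Cast on 152 stitches; work 514 rows; contrast-panel cast-on 37 stitches.

Stitches: 195 × 14/18 = 151.67 → 152.
Rows: 419 × 27/22 = 514.23 → 514.
contrast-panel cast-on: 47 × 14/18 = 36.56 → 37.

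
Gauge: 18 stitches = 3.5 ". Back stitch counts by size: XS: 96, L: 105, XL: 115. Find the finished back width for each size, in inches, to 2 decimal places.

18/3.5 = 5.143 sts per in.
XS: 96 / 5.143 = 18.667 → 18.67 in.
L: 105 / 5.143 = 20.417 → 20.42 in.
XL: 115 / 5.143 = 22.361 → 22.36 in.

XS 18.67 inches; L 20.42 inches; XL 22.36 inches.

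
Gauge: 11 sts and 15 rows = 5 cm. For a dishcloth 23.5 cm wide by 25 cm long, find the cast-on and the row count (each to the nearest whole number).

Stitch gauge = 11/5 = 2.2 sts/cm; 23.5 × 2.2 = 51.70 → 52 sts.
Row gauge = 15/5 = 3 rows/cm; 25 × 3 = 75.00 → 75 rows.

Cast on 52 stitches and work 75 rows.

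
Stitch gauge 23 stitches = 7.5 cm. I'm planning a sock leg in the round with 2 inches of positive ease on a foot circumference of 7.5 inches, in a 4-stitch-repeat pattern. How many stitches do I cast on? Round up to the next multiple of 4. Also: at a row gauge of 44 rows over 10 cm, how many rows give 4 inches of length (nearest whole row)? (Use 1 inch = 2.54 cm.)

Finished = 7.5 + 2 = 9.5 inches.
9.5 inches × 2.54 = 24.13 cm.
23/7.5 = 3.067 sts per cm; 24.13 × 3.067 = 74.00 sts.
Next multiple of 4 → 76.
4 inches = 10.16 cm; × 4.4 = 44.70 → 45 rows.

Cast on 76 stitches; work 45 rows.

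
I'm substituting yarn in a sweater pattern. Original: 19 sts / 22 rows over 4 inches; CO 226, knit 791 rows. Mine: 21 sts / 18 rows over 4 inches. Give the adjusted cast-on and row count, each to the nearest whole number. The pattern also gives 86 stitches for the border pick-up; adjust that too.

Cast on 250 stitches; work 647 rows; border pick-up 95 stitches.

Stitches: 226 × 21/19 = 249.79 → 250.
Rows: 791 × 18/22 = 647.18 → 647.
border pick-up: 86 × 21/19 = 95.05 → 95.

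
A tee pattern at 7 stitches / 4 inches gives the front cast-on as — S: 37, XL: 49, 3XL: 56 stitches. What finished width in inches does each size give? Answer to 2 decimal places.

7/4 = 1.75 sts per in.
S: 37 / 1.75 = 21.143 → 21.14 in.
XL: 49 / 1.75 = 28.000 → 28.00 in.
3XL: 56 / 1.75 = 32.000 → 32.00 in.

S 21.14 inches; XL 28.00 inches; 3XL 32.00 inches.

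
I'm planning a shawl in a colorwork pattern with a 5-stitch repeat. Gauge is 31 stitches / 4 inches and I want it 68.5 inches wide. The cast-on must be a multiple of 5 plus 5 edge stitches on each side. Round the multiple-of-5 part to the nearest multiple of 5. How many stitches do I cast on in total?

Cast on 530 stitches.

31 / 4 = 7.75 sts per inch.
68.5 × 7.75 = 530.88 sts.
Less 10 edge sts → 520.88 for the repeat.
Nearest multiple of 5: 520.
Add back 10 edge sts → 530.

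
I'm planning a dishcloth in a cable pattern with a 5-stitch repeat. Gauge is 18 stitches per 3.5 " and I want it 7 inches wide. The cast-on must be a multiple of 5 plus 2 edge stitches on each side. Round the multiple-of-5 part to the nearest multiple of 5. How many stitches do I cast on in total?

Cast on 34 stitches.

18 / 3.5 = 5.143 sts per inch.
7 × 5.143 = 36.00 sts.
Less 4 edge sts → 32.00 for the repeat.
Nearest multiple of 5: 30.
Add back 4 edge sts → 34.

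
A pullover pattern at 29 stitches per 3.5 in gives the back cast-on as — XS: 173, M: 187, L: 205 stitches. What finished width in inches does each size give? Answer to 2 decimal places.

XS 20.88 inches; M 22.57 inches; L 24.74 inches.

29/3.5 = 8.286 sts per in.
XS: 173 / 8.286 = 20.879 → 20.88 in.
M: 187 / 8.286 = 22.569 → 22.57 in.
L: 205 / 8.286 = 24.741 → 24.74 in.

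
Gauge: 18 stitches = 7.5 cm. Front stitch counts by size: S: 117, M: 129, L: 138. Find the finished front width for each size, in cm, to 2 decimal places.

18/7.5 = 2.4 sts per cm.
S: 117 / 2.4 = 48.750 → 48.75 cm.
M: 129 / 2.4 = 53.750 → 53.75 cm.
L: 138 / 2.4 = 57.500 → 57.50 cm.

S 48.75 cm; M 53.75 cm; L 57.50 cm.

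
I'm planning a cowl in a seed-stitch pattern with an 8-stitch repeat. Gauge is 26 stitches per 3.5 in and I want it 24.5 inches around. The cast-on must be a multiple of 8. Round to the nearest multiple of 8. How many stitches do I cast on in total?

26 / 3.5 = 7.429 sts per inch.
24.5 × 7.429 = 182.00 sts.
Nearest multiple of 8: 184.

Cast on 184 stitches.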